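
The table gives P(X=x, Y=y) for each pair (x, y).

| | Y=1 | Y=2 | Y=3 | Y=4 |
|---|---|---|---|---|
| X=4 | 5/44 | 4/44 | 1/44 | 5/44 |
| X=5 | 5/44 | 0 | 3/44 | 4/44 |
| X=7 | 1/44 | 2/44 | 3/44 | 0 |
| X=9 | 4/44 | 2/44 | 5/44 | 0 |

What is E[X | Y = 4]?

P(Y = 4) = 9/44.
Σ X·P over the event = 4·(5/44) + 5·(4/44) = 10/11.
E[X | Y = 4] = (10/11) / (9/44) = 40/9.

40/9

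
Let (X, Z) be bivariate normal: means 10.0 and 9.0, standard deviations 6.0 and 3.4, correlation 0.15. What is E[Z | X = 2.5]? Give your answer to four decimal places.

E[Z | X=x] = μ_Z + ρ(σ_Z/σ_X)(x − μ_X) for jointly normal variables.
E[Z | X=2.5] = 9.0 + (0.15)·(3.4/6.0)·(2.5 − (10.0)) = 9.0 + (0.085)·(-7.5) = 8.3625.

8.3625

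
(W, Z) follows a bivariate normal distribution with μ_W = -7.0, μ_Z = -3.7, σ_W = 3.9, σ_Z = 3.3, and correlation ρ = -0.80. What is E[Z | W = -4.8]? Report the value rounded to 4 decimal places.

For a bivariate normal, E[Z | W=x] = μ_Z + ρ·(σ_Z/σ_W)·(x − μ_W).
E[Z | W=-4.8] = -3.7 + (-0.80)·(3.3/3.9)·(-4.8 − (-7.0)) = -3.7 + (-0.67692)·(2.2) = -5.1892.

-5.1892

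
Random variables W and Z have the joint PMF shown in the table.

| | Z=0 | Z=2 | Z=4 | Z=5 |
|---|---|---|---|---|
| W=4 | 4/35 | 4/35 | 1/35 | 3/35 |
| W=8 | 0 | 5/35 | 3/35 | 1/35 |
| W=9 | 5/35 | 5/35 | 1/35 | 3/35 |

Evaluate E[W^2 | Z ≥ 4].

P(Z ≥ 4) = 12/35.
Σ W^2·P over the event = 16·(1/35) + 16·(3/35) + 64·(3/35) + 64·(1/35) + 81·(1/35) + 81·(3/35) = 92/5.
E[W^2 | Z ≥ 4] = (92/5) / (12/35) = 161/3.

161/3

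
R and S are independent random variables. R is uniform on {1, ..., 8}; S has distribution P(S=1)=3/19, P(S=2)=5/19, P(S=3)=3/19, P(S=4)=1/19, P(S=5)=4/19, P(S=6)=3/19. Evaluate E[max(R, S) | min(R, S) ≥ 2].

155/28

P(min(R, S) ≥ 2) = 14/19.
Summing max(R,S)·P(x,y) over outcomes with min(R, S) ≥ 2 gives 155/38.
E[max(R, S) | min(R, S) ≥ 2] = (155/38) / (14/19) = 155/28.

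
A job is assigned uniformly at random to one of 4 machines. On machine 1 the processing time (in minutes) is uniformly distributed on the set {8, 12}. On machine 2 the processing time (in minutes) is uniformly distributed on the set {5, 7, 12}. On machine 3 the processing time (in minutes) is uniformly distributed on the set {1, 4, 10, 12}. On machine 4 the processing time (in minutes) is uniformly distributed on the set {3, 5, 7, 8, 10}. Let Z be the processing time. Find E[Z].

627/80

E[Z | machine 1] = (8+12)/2 = 10.
E[Z | machine 2] = (5+7+12)/3 = 8.
E[Z | machine 3] = (1+4+10+12)/4 = 27/4.
E[Z | machine 4] = (3+5+7+8+10)/5 = 33/5.
E[Z] = (1/4)·(10) + (1/4)·(8) + (1/4)·(27/4) + (1/4)·(33/5) = 627/80.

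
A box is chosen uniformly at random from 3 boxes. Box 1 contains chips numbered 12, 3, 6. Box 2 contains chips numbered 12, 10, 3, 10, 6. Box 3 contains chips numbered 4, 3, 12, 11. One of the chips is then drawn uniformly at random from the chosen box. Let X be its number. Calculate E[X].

227/30

E[X | box 1] = (12+3+6)/3 = 7.
E[X | box 2] = (12+10+3+10+6)/5 = 41/5.
E[X | box 3] = (4+3+12+11)/4 = 15/2.
By the law of total expectation,
E[X] = (1/3)·(7) + (1/3)·(41/5) + (1/3)·(15/2) = 227/30.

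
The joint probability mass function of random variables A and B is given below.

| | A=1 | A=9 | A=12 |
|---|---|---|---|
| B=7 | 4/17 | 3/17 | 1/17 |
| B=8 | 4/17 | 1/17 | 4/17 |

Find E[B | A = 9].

29/4

P(A = 9) = 4/17.
Σ B·P over the event = 7·(3/17) + 8·(1/17) = 29/17.
E[B | A = 9] = (29/17) / (4/17) = 29/4.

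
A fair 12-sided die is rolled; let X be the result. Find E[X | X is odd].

Given X is odd, X is equally likely to be any of {1, 3, 5, 7, 9, 11}.
E[X | X is odd] = (1 + 3 + 5 + 7 + 9 + 11) / 6 = 6.

6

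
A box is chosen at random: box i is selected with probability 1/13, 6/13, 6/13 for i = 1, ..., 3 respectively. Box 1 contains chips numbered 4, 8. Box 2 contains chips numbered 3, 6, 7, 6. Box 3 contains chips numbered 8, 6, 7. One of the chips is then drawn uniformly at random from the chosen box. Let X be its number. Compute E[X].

E[X | box 1] = (4+8)/2 = 6.
E[X | box 2] = (3+6+7+6)/4 = 11/2.
E[X | box 3] = (8+6+7)/3 = 7.
E[X] = (1/13)·(6) + (6/13)·(11/2) + (6/13)·(7) = 81/13.

81/13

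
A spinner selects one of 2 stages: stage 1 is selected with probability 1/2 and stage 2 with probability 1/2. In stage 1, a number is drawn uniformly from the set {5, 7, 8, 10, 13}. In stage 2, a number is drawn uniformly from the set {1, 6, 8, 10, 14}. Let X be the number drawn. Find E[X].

41/5

E[X | stage 1] = (5+7+8+10+13)/5 = 43/5.
E[X | stage 2] = (1+6+8+10+14)/5 = 39/5.
E[X] = (1/2)·(43/5) + (1/2)·(39/5) = 41/5.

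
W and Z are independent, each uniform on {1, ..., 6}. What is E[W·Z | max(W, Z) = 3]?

27/5

Outcomes with max(W, Z) = 3: (1,3), (2,3), (3,1), (3,2), (3,3), each with probability 1/36.
E[W·Z | max(W, Z) = 3] = (3 + 6 + 3 + 6 + 9) / 5 = 27/5.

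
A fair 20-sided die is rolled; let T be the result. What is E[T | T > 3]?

12

P(T > 3) = 17/20.
E[T | T > 3] = (51/5) / (17/20) = 12.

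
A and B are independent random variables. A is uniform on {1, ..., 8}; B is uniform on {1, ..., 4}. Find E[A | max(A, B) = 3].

Outcomes with max(A, B) = 3: (1,3), (2,3), (3,1), (3,2), (3,3), each with probability 1/32.
E[A | max(A, B) = 3] = (1 + 2 + 3 + 3 + 3) / 5 = 12/5.

12/5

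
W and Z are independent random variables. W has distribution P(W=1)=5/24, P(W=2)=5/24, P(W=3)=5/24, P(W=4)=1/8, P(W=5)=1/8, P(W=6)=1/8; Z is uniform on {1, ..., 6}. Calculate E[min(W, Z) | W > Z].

P(W > Z) = 17/48.
Summing min(W,Z)·P(x,y) over outcomes with W > Z gives 113/144.
E[min(W, Z) | W > Z] = (113/144) / (17/48) = 113/51.

113/51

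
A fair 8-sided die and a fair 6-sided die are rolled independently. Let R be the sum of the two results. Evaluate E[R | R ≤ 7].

16/3

P(R ≤ 7) = 7/16.
Σ over the event: 2·1/48 + 3·1/24 + 4·1/16 + 5·1/12 + 6·5/48 + 7·1/8 = 7/3.
E[R | R ≤ 7] = (7/3) / (7/16) = 16/3.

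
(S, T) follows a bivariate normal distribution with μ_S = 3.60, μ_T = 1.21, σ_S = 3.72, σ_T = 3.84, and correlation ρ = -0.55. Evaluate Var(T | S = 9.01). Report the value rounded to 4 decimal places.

10.2851

For a bivariate normal, Var(T | S=x) = σ_T²(1 − ρ²).
Var(T | S=9.01) = (3.84)²·(1 − (-0.55)²) = 14.7456·0.6975 = 10.2851.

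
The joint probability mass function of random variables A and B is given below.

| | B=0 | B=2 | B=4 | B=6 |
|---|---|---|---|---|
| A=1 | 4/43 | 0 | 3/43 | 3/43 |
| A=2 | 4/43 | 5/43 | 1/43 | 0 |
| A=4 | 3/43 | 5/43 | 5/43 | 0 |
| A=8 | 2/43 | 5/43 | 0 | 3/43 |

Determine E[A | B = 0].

P(B = 0) = 13/43.
Σ A·P over the event = 1·(4/43) + 2·(4/43) + 4·(3/43) + 8·(2/43) = 40/43.
E[A | B = 0] = (40/43) / (13/43) = 40/13.

40/13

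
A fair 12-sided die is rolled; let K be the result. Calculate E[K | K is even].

Given K is even, K is equally likely to be any of {2, 4, 6, 8, 10, 12}.
E[K | K is even] = (2 + 4 + 6 + 8 + 10 + 12) / 6 = 7.

7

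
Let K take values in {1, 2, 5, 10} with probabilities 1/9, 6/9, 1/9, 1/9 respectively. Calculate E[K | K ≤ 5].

P(K ≤ 5) = 8/9.
Σ over the event: 1·1/9 + 2·2/3 + 5·1/9 = 2.
E[K | K ≤ 5] = (2) / (8/9) = 9/4.

9/4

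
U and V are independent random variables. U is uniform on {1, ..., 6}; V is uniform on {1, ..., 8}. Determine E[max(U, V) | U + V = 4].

P(U + V = 4) = 1/16.
Summing max(U,V)·P(x,y) over outcomes with U + V = 4 gives 1/6.
E[max(U, V) | U + V = 4] = (1/6) / (1/16) = 8/3.

8/3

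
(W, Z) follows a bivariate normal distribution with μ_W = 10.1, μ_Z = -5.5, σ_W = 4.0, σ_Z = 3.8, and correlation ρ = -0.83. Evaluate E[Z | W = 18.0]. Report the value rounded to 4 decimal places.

-11.7292

For a bivariate normal, E[Z | W=x] = μ_Z + ρ·(σ_Z/σ_W)·(x − μ_W).
E[Z | W=18.0] = -5.5 + (-0.83)·(3.8/4.0)·(18.0 − (10.1)) = -5.5 + (-0.7885)·(7.9) = -11.7292.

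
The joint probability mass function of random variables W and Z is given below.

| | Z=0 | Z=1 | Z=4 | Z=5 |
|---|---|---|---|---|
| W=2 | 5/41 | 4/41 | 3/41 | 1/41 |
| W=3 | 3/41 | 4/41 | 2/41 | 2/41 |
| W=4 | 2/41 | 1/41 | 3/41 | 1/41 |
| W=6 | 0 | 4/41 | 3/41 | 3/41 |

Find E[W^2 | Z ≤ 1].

291/23

P(Z ≤ 1) = 23/41.
Σ W^2·P over the event = 4·(5/41) + 4·(4/41) + 9·(3/41) + 9·(4/41) + 16·(2/41) + 16·(1/41) + 36·(4/41) = 291/41.
E[W^2 | Z ≤ 1] = (291/41) / (23/41) = 291/23.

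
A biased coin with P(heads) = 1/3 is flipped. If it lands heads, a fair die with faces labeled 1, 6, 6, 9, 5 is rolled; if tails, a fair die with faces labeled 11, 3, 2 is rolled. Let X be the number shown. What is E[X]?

241/45

E[X | heads] = (1+6+6+9+5)/5 = 27/5.
E[X | tails] = (11+3+2)/3 = 16/3.
By the law of total expectation,
E[X] = (1/3)·(27/5) + (2/3)·(16/3) = 241/45.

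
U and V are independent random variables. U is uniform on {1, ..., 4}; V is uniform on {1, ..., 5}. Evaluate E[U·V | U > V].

35/6

Outcomes with U > V: (2,1), (3,1), (3,2), (4,1), (4,2), (4,3), each with probability 1/20.
E[U·V | U > V] = (2 + 3 + 6 + 4 + 8 + 12) / 6 = 35/6.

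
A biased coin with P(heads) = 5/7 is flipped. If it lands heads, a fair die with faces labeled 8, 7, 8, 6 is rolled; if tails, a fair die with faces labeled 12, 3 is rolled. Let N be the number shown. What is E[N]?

205/28

E[N | heads] = (8+7+8+6)/4 = 29/4.
E[N | tails] = (12+3)/2 = 15/2.
By the law of total expectation,
E[N] = (5/7)·(29/4) + (2/7)·(15/2) = 205/28.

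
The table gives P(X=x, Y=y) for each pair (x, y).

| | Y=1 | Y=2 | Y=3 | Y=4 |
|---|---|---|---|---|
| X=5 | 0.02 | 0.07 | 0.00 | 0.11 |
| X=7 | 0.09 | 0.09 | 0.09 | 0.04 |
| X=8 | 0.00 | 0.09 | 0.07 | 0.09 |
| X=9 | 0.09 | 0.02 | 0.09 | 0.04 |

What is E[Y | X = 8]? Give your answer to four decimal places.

3.0000

P(X = 8) = 0.25.
Summing Y·P(X=x,Y=y) over the conditioning event gives 0.75.
E[Y | X = 8] = (0.75) / (0.25) = 3.0000.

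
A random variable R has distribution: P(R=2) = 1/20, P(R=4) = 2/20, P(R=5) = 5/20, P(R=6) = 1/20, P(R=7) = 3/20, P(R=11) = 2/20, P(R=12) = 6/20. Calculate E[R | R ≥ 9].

47/4

P(R ≥ 9) = 2/5.
Σ over the event: 11·1/10 + 12·3/10 = 47/10.
E[R | R ≥ 9] = (47/10) / (2/5) = 47/4.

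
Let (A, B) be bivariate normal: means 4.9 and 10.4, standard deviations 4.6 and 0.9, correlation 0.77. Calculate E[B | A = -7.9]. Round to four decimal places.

For a bivariate normal, E[B | A=x] = μ_B + ρ·(σ_B/σ_A)·(x − μ_A).
E[B | A=-7.9] = 10.4 + (0.77)·(0.9/4.6)·(-7.9 − (4.9)) = 10.4 + (0.15065)·(-12.8) = 8.4717.

8.4717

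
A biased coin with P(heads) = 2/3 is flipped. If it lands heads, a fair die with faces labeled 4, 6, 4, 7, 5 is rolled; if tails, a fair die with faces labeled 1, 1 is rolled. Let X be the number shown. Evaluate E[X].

E[X | heads] = (4+6+4+7+5)/5 = 26/5.
E[X | tails] = (1+1)/2 = 1.
By the law of total expectation,
E[X] = (2/3)·(26/5) + (1/3)·(1) = 19/5.

19/5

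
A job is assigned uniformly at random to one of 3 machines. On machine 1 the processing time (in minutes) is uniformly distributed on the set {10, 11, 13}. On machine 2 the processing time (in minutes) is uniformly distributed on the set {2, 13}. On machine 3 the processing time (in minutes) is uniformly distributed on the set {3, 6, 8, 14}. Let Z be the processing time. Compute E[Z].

319/36

E[Z | machine 1] = (10+11+13)/3 = 34/3.
E[Z | machine 2] = (2+13)/2 = 15/2.
E[Z | machine 3] = (3+6+8+14)/4 = 31/4.
By the law of total expectation,
E[Z] = (1/3)·(34/3) + (1/3)·(15/2) + (1/3)·(31/4) = 319/36.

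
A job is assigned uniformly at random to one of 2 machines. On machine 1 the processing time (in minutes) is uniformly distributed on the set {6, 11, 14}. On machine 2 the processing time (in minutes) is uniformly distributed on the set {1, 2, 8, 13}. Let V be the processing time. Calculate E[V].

E[V | machine 1] = (6+11+14)/3 = 31/3.
E[V | machine 2] = (1+2+8+13)/4 = 6.
E[V] = (1/2)·(31/3) + (1/2)·(6) = 49/6.

49/6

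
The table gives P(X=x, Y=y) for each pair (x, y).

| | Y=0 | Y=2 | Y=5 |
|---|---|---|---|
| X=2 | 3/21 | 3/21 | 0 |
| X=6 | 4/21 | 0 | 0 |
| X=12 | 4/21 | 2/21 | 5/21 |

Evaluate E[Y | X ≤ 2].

1

P(X ≤ 2) = 2/7.
Σ Y·P over the event = 0·(3/21) + 2·(3/21) = 2/7.
E[Y | X ≤ 2] = (2/7) / (2/7) = 1.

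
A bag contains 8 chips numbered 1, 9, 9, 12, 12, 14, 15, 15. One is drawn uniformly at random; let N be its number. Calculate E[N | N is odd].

49/5

P(N is odd) = 5/8.
Σ over the event: 1·1/8 + 9·1/4 + 15·1/4 = 49/8.
E[N | N is odd] = (49/8) / (5/8) = 49/5.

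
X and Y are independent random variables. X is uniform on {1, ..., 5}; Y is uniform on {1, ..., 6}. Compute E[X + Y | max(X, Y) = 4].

Outcomes with max(X, Y) = 4: (1,4), (2,4), (3,4), (4,1), (4,2), (4,3), (4,4), each with probability 1/30.
E[X + Y | max(X, Y) = 4] = (5 + 6 + 7 + 5 + 6 + 7 + 8) / 7 = 44/7.

44/7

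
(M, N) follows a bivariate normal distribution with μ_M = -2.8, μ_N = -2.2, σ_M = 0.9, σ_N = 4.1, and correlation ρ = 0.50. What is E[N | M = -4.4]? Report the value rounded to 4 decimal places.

E[N | M=x] = μ_N + ρ(σ_N/σ_M)(x − μ_M) for jointly normal variables.
E[N | M=-4.4] = -2.2 + (0.50)·(4.1/0.9)·(-4.4 − (-2.8)) = -2.2 + (2.27778)·(-1.6) = -5.8444.

-5.8444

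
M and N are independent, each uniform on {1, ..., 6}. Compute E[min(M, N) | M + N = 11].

5

P(M + N = 11) = 1/18.
Summing min(M,N)·P(x,y) over outcomes with M + N = 11 gives 5/18.
E[min(M, N) | M + N = 11] = (5/18) / (1/18) = 5.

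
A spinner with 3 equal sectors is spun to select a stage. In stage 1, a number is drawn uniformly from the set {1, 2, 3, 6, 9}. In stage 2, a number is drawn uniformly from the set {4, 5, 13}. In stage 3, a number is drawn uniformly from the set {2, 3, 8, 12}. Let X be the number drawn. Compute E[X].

1067/180

E[X | stage 1] = (1+2+3+6+9)/5 = 21/5.
E[X | stage 2] = (4+5+13)/3 = 22/3.
E[X | stage 3] = (2+3+8+12)/4 = 25/4.
By the law of total expectation,
E[X] = (1/3)·(21/5) + (1/3)·(22/3) + (1/3)·(25/4) = 1067/180.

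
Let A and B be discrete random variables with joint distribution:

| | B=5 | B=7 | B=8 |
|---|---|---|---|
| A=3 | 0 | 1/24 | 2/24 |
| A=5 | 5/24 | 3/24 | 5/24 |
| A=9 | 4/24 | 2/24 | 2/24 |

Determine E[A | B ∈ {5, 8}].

P(B ∈ {5, 8}) = 3/4.
Σ A·P over the event = 3·(2/24) + 5·(5/24) + 5·(5/24) + 9·(4/24) + 9·(2/24) = 55/12.
E[A | B ∈ {5, 8}] = (55/12) / (3/4) = 55/9.

55/9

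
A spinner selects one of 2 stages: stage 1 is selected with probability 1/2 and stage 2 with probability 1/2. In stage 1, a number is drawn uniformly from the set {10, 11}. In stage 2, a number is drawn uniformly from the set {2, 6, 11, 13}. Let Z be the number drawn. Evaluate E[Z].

E[Z | stage 1] = (10+11)/2 = 21/2.
E[Z | stage 2] = (2+6+11+13)/4 = 8.
By the law of total expectation,
E[Z] = (1/2)·(21/2) + (1/2)·(8) = 37/4.

37/4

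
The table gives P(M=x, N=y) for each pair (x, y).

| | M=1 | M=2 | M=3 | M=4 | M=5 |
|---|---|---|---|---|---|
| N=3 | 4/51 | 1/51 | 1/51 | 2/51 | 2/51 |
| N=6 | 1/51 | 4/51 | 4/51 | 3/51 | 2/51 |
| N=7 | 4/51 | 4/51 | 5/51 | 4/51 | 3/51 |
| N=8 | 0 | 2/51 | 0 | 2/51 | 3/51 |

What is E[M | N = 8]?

27/7

P(N = 8) = 7/51.
Summing M·P(M=x,N=y) over the conditioning event gives 9/17.
E[M | N = 8] = (9/17) / (7/51) = 27/7.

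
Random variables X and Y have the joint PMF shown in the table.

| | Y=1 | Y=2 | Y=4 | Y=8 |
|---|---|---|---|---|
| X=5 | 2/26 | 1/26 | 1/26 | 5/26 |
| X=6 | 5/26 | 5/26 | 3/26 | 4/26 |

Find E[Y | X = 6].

P(X = 6) = 17/26.
Summing Y·P(X=x,Y=y) over the conditioning event gives 59/26.
E[Y | X = 6] = (59/26) / (17/26) = 59/17.

59/17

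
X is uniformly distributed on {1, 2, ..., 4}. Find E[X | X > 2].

7/2

Given X > 2, X is equally likely to be any of {3, 4}.
E[X | X > 2] = (3 + 4) / 2 = 7/2.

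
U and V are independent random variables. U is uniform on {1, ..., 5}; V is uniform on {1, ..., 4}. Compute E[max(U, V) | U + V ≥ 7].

Outcomes with U + V ≥ 7: (3,4), (4,3), (4,4), (5,2), (5,3), (5,4), each with probability 1/20.
E[max(U, V) | U + V ≥ 7] = (4 + 4 + 4 + 5 + 5 + 5) / 6 = 9/2.

9/2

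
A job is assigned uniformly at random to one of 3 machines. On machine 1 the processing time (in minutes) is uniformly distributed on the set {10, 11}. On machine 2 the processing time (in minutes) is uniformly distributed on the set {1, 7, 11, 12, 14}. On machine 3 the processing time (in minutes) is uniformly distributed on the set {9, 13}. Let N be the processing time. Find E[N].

61/6

E[N | machine 1] = (10+11)/2 = 21/2.
E[N | machine 2] = (1+7+11+12+14)/5 = 9.
E[N | machine 3] = (9+13)/2 = 11.
E[N] = (1/3)·(21/2) + (1/3)·(9) + (1/3)·(11) = 61/6.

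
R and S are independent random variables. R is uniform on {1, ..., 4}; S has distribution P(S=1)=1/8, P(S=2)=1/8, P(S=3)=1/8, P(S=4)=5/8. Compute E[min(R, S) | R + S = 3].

1

P(R + S = 3) = 1/16.
Summing min(R,S)·P(x,y) over outcomes with R + S = 3 gives 1/16.
E[min(R, S) | R + S = 3] = (1/16) / (1/16) = 1.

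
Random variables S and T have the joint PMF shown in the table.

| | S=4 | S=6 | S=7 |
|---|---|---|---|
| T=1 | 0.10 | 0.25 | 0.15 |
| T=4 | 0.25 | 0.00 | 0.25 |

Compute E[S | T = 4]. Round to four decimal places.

P(T = 4) = 0.50.
Σ S·P over the event = 4·(0.25) + 7·(0.25) = 2.75.
E[S | T = 4] = (2.75) / (0.50) = 5.5000.

5.5000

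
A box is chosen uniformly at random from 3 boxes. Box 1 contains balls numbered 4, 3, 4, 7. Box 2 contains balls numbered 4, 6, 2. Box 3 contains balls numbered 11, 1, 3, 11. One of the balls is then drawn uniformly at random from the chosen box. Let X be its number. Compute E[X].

E[X | box 1] = (4+3+4+7)/4 = 9/2.
E[X | box 2] = (4+6+2)/3 = 4.
E[X | box 3] = (11+1+3+11)/4 = 13/2.
By the law of total expectation,
E[X] = (1/3)·(9/2) + (1/3)·(4) + (1/3)·(13/2) = 5.

5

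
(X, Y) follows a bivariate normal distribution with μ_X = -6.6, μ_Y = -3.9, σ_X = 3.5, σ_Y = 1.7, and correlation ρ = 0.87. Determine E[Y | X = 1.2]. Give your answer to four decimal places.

For a bivariate normal, E[Y | X=x] = μ_Y + ρ·(σ_Y/σ_X)·(x − μ_X).
E[Y | X=1.2] = -3.9 + (0.87)·(1.7/3.5)·(1.2 − (-6.6)) = -3.9 + (0.422571)·(7.8) = -0.6039.

-0.6039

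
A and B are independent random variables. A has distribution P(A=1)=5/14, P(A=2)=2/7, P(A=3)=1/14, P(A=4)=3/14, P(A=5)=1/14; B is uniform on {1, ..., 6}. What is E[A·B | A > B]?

P(A > B) = 19/84.
Summing AB·P(x,y) over outcomes with A > B gives 139/84.
E[A·B | A > B] = (139/84) / (19/84) = 139/19.

139/19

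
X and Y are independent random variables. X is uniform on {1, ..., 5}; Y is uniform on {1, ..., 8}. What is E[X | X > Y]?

4

Outcomes with X > Y: (2,1), (3,1), (3,2), (4,1), (4,2), (4,3), (5,1), (5,2), (5,3), (5,4), each with probability 1/40.
E[X | X > Y] = (2 + 3 + 3 + 4 + 4 + 4 + 5 + 5 + 5 + 5) / 10 = 4.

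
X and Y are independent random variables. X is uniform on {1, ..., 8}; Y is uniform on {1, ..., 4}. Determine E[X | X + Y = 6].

7/2

P(X + Y = 6) = 1/8.
Summing X·P(x,y) over outcomes with X + Y = 6 gives 7/16.
E[X | X + Y = 6] = (7/16) / (1/8) = 7/2.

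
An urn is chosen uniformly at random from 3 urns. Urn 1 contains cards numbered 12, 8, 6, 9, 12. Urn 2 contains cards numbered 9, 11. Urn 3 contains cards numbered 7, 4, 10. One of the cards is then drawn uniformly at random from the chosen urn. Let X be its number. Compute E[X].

E[X | urn 1] = (12+8+6+9+12)/5 = 47/5.
E[X | urn 2] = (9+11)/2 = 10.
E[X | urn 3] = (7+4+10)/3 = 7.
By the law of total expectation,
E[X] = (1/3)·(47/5) + (1/3)·(10) + (1/3)·(7) = 44/5.

44/5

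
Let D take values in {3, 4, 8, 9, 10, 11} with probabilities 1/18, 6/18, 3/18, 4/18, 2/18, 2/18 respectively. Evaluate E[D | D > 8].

P(D > 8) = 4/9.
Σ over the event: 9·2/9 + 10·1/9 + 11·1/9 = 13/3.
E[D | D > 8] = (13/3) / (4/9) = 39/4.

39/4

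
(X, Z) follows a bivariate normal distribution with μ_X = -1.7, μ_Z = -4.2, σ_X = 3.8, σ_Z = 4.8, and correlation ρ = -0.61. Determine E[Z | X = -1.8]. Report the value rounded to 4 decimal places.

-4.1229

E[Z | X=x] = μ_Z + ρ(σ_Z/σ_X)(x − μ_X) for jointly normal variables.
E[Z | X=-1.8] = -4.2 + (-0.61)·(4.8/3.8)·(-1.8 − (-1.7)) = -4.2 + (-0.77053)·(-0.1) = -4.1229.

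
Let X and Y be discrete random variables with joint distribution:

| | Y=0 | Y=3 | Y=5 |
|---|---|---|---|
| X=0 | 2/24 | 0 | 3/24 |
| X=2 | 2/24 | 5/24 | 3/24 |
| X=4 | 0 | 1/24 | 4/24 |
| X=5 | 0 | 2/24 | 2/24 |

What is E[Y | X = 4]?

23/5

P(X = 4) = 5/24.
Summing Y·P(X=x,Y=y) over the conditioning event gives 23/24.
E[Y | X = 4] = (23/24) / (5/24) = 23/5.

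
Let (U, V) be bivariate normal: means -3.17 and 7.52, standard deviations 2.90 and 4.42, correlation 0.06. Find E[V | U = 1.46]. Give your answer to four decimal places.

7.9434

The regression of V on U has slope ρ·σ_V/σ_U and passes through (μ_U, μ_V).
E[V | U=1.46] = 7.52 + (0.06)·(4.42/2.90)·(1.46 − (-3.17)) = 7.52 + (0.091448)·(4.63) = 7.9434.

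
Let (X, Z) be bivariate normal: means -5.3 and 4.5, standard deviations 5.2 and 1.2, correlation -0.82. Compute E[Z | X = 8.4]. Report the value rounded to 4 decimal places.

1.9075

The regression of Z on X has slope ρ·σ_Z/σ_X and passes through (μ_X, μ_Z).
E[Z | X=8.4] = 4.5 + (-0.82)·(1.2/5.2)·(8.4 − (-5.3)) = 4.5 + (-0.18923)·(13.7) = 1.9075.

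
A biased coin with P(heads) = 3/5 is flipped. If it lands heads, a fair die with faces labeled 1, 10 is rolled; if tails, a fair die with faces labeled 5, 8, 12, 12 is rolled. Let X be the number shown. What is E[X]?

7

E[X | heads] = (1+10)/2 = 11/2.
E[X | tails] = (5+8+12+12)/4 = 37/4.
E[X] = (3/5)·(11/2) + (2/5)·(37/4) = 7.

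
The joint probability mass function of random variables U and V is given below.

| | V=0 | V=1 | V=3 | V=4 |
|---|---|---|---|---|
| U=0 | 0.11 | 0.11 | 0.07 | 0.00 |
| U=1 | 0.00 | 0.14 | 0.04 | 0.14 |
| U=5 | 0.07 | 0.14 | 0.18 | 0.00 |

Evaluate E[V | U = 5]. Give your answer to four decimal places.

1.7436

P(U = 5) = 0.39.
Σ V·P over the event = 0·(0.07) + 1·(0.14) + 3·(0.18) = 0.68.
E[V | U = 5] = (0.68) / (0.39) = 1.7436.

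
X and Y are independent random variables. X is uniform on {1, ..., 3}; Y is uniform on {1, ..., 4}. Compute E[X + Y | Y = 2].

4

Outcomes with Y = 2: (1,2), (2,2), (3,2), each with probability 1/12.
E[X + Y | Y = 2] = (3 + 4 + 5) / 3 = 4.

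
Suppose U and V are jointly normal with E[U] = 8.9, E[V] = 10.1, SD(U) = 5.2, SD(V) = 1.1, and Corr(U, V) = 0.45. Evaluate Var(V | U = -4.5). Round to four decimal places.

The conditional variance in a bivariate normal is σ_V²(1 − ρ²), independent of x.
Var(V | U=-4.5) = (1.1)²·(1 − (0.45)²) = 1.21·0.7975 = 0.9650.

0.9650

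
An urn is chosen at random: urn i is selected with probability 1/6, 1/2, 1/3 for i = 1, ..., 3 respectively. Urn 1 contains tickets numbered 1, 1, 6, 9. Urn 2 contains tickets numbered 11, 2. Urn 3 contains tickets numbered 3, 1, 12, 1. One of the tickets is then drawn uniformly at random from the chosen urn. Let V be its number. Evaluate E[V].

E[V | urn 1] = (1+1+6+9)/4 = 17/4.
E[V | urn 2] = (11+2)/2 = 13/2.
E[V | urn 3] = (3+1+12+1)/4 = 17/4.
E[V] = (1/6)·(17/4) + (1/2)·(13/2) + (1/3)·(17/4) = 43/8.

43/8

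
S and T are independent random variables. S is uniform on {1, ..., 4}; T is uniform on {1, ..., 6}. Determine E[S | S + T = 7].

P(S + T = 7) = 1/6.
Summing S·P(x,y) over outcomes with S + T = 7 gives 5/12.
E[S | S + T = 7] = (5/12) / (1/6) = 5/2.

5/2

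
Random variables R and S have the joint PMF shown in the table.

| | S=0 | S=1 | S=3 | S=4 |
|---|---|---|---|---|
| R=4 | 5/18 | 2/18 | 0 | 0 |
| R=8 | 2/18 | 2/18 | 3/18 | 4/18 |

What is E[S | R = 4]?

2/7

P(R = 4) = 7/18.
Σ S·P over the event = 0·(5/18) + 1·(2/18) = 1/9.
E[S | R = 4] = (1/9) / (7/18) = 2/7.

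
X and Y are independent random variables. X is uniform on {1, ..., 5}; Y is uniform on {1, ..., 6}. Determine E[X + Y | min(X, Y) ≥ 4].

Outcomes with min(X, Y) ≥ 4: (4,4), (4,5), (4,6), (5,4), (5,5), (5,6), each with probability 1/30.
E[X + Y | min(X, Y) ≥ 4] = (8 + 9 + 10 + 9 + 10 + 11) / 6 = 19/2.

19/2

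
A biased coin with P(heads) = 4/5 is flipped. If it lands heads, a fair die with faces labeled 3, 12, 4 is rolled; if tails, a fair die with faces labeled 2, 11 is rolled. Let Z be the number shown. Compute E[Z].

191/30

E[Z | heads] = (3+12+4)/3 = 19/3.
E[Z | tails] = (2+11)/2 = 13/2.
By the law of total expectation,
E[Z] = (4/5)·(19/3) + (1/5)·(13/2) = 191/30.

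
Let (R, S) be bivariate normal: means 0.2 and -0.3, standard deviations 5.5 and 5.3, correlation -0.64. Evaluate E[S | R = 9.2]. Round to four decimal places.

The regression of S on R has slope ρ·σ_S/σ_R and passes through (μ_R, μ_S).
E[S | R=9.2] = -0.3 + (-0.64)·(5.3/5.5)·(9.2 − (0.2)) = -0.3 + (-0.616727)·(9) = -5.8505.

-5.8505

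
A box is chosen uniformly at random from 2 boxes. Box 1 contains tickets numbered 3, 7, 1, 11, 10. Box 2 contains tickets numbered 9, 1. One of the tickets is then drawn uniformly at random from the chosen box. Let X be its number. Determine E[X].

E[X | box 1] = (3+7+1+11+10)/5 = 32/5.
E[X | box 2] = (9+1)/2 = 5.
E[X] = (1/2)·(32/5) + (1/2)·(5) = 57/10.

57/10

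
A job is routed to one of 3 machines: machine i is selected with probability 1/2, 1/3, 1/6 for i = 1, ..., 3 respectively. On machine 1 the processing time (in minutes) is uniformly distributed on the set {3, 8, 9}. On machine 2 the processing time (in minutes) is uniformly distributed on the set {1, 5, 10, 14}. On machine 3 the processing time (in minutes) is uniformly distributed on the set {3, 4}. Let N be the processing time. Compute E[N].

E[N | machine 1] = (3+8+9)/3 = 20/3.
E[N | machine 2] = (1+5+10+14)/4 = 15/2.
E[N | machine 3] = (3+4)/2 = 7/2.
By the law of total expectation,
E[N] = (1/2)·(20/3) + (1/3)·(15/2) + (1/6)·(7/2) = 77/12.

77/12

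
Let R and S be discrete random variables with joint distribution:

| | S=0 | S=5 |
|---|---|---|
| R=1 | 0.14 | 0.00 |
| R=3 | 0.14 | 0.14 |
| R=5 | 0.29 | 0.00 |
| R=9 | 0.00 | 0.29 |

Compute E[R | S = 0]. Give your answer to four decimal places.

P(S = 0) = 0.57.
Σ R·P over the event = 1·(0.14) + 3·(0.14) + 5·(0.29) = 2.01.
E[R | S = 0] = (2.01) / (0.57) = 3.5263.

3.5263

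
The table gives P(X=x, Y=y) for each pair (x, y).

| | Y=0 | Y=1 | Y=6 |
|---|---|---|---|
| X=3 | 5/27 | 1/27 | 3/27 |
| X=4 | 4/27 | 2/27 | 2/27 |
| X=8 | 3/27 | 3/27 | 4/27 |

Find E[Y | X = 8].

P(X = 8) = 10/27.
Summing Y·P(X=x,Y=y) over the conditioning event gives 1.
E[Y | X = 8] = (1) / (10/27) = 27/10.

27/10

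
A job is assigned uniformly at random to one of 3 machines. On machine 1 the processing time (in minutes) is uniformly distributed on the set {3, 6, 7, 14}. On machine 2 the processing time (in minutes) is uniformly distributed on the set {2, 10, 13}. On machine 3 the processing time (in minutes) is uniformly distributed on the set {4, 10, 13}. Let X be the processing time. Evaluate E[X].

E[X | machine 1] = (3+6+7+14)/4 = 15/2.
E[X | machine 2] = (2+10+13)/3 = 25/3.
E[X | machine 3] = (4+10+13)/3 = 9.
By the law of total expectation,
E[X] = (1/3)·(15/2) + (1/3)·(25/3) + (1/3)·(9) = 149/18.

149/18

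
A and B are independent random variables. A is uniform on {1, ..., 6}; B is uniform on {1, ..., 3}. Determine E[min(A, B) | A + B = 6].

2

Outcomes with A + B = 6: (3,3), (4,2), (5,1), each with probability 1/18.
E[min(A, B) | A + B = 6] = (3 + 2 + 1) / 3 = 2.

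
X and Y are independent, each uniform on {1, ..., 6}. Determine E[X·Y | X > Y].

35/3

P(X > Y) = 5/12.
Summing XY·P(x,y) over outcomes with X > Y gives 175/36.
E[X·Y | X > Y] = (175/36) / (5/12) = 35/3.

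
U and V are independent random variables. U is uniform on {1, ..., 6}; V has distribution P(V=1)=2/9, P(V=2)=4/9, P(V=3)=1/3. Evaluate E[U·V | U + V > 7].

147/10

P(U + V > 7) = 5/27.
Summing UV·P(x,y) over outcomes with U + V > 7 gives 49/18.
E[U·V | U + V > 7] = (49/18) / (5/27) = 147/10.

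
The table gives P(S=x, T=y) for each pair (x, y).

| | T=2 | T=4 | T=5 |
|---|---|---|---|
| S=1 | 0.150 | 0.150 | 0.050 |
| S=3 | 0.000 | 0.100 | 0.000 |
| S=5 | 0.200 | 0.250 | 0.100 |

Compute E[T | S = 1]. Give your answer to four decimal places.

P(S = 1) = 0.350.
Σ T·P over the event = 2·(0.150) + 4·(0.150) + 5·(0.050) = 1.150.
E[T | S = 1] = (1.150) / (0.350) = 3.2857.

3.2857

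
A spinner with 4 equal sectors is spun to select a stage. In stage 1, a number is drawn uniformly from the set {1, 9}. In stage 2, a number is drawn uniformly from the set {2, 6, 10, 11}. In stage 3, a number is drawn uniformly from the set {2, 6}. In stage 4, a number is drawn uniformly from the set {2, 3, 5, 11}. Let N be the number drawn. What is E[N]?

E[N | stage 1] = (1+9)/2 = 5.
E[N | stage 2] = (2+6+10+11)/4 = 29/4.
E[N | stage 3] = (2+6)/2 = 4.
E[N | stage 4] = (2+3+5+11)/4 = 21/4.
E[N] = (1/4)·(5) + (1/4)·(29/4) + (1/4)·(4) + (1/4)·(21/4) = 43/8.

43/8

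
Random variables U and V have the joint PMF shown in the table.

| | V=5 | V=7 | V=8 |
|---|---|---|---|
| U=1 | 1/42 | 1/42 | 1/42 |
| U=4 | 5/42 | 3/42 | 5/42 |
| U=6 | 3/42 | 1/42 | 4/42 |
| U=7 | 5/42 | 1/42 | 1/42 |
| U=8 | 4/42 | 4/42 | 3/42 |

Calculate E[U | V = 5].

P(V = 5) = 3/7.
Σ U·P over the event = 1·(1/42) + 4·(5/42) + 6·(3/42) + 7·(5/42) + 8·(4/42) = 53/21.
E[U | V = 5] = (53/21) / (3/7) = 53/9.

53/9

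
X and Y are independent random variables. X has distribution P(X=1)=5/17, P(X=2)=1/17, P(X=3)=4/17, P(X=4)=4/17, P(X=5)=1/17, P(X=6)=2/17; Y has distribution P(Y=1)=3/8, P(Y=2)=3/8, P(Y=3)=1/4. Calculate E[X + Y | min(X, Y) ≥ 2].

379/60

P(min(X, Y) ≥ 2) = 15/34.
Summing (X+Y)·P(x,y) over outcomes with min(X, Y) ≥ 2 gives 379/136.
E[X + Y | min(X, Y) ≥ 2] = (379/136) / (15/34) = 379/60.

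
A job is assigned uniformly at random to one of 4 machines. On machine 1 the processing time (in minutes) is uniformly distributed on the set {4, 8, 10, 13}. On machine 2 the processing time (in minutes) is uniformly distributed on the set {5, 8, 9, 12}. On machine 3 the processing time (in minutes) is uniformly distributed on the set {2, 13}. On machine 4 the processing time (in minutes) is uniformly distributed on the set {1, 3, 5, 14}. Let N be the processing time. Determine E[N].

E[N | machine 1] = (4+8+10+13)/4 = 35/4.
E[N | machine 2] = (5+8+9+12)/4 = 17/2.
E[N | machine 3] = (2+13)/2 = 15/2.
E[N | machine 4] = (1+3+5+14)/4 = 23/4.
E[N] = (1/4)·(35/4) + (1/4)·(17/2) + (1/4)·(15/2) + (1/4)·(23/4) = 61/8.

61/8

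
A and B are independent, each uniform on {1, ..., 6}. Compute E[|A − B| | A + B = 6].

12/5

Outcomes with A + B = 6: (1,5), (2,4), (3,3), (4,2), (5,1), each with probability 1/36.
E[|A − B| | A + B = 6] = (4 + 2 + 0 + 2 + 4) / 5 = 12/5.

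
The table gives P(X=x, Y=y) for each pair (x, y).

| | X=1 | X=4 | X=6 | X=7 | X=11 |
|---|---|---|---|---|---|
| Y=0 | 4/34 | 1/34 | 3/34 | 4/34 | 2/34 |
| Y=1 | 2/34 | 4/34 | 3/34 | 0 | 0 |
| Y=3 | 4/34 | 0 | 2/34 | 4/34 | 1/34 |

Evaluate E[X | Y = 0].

P(Y = 0) = 7/17.
Σ X·P over the event = 1·(4/34) + 4·(1/34) + 6·(3/34) + 7·(4/34) + 11·(2/34) = 38/17.
E[X | Y = 0] = (38/17) / (7/17) = 38/7.

38/7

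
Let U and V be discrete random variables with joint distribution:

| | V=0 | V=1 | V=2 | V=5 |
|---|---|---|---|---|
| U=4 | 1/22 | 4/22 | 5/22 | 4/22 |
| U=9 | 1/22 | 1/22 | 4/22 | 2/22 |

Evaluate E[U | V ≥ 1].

23/4

P(V ≥ 1) = 10/11.
Σ U·P over the event = 4·(4/22) + 4·(5/22) + 4·(4/22) + 9·(1/22) + 9·(4/22) + 9·(2/22) = 115/22.
E[U | V ≥ 1] = (115/22) / (10/11) = 23/4.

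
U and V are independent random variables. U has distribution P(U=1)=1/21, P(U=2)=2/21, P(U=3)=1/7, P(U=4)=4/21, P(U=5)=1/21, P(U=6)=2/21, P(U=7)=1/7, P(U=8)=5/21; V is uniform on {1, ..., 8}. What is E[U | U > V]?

P(U > V) = 29/56.
Summing U·P(x,y) over outcomes with U > V gives 139/42.
E[U | U > V] = (139/42) / (29/56) = 556/87.

556/87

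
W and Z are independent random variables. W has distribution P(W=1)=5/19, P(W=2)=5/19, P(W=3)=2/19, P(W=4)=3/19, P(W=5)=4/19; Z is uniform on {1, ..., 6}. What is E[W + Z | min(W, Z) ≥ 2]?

P(min(W, Z) ≥ 2) = 35/57.
Summing (W+Z)·P(x,y) over outcomes with min(W, Z) ≥ 2 gives 260/57.
E[W + Z | min(W, Z) ≥ 2] = (260/57) / (35/57) = 52/7.

52/7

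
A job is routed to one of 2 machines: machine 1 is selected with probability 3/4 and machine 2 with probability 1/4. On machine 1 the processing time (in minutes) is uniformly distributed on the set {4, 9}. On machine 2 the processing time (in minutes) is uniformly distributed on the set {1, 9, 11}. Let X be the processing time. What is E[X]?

53/8

E[X | machine 1] = (4+9)/2 = 13/2.
E[X | machine 2] = (1+9+11)/3 = 7.
By the law of total expectation,
E[X] = (3/4)·(13/2) + (1/4)·(7) = 53/8.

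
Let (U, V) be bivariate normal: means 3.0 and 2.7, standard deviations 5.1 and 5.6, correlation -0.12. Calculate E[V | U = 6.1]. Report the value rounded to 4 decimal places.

2.2915

The regression of V on U has slope ρ·σ_V/σ_U and passes through (μ_U, μ_V).
E[V | U=6.1] = 2.7 + (-0.12)·(5.6/5.1)·(6.1 − (3.0)) = 2.7 + (-0.13176)·(3.1) = 2.2915.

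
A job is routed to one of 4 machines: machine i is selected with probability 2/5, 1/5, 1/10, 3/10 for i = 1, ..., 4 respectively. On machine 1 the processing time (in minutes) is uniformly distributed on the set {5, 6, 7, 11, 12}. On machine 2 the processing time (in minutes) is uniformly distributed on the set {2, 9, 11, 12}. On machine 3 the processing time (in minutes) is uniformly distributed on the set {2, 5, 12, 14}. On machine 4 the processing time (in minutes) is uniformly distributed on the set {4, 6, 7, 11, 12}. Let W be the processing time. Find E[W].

E[W | machine 1] = (5+6+7+11+12)/5 = 41/5.
E[W | machine 2] = (2+9+11+12)/4 = 17/2.
E[W | machine 3] = (2+5+12+14)/4 = 33/4.
E[W | machine 4] = (4+6+7+11+12)/5 = 8.
By the law of total expectation,
E[W] = (2/5)·(41/5) + (1/5)·(17/2) + (1/10)·(33/4) + (3/10)·(8) = 1641/200.

1641/200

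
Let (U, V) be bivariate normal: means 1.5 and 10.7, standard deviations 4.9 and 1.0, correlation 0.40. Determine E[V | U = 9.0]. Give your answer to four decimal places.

E[V | U=x] = μ_V + ρ(σ_V/σ_U)(x − μ_U) for jointly normal variables.
E[V | U=9.0] = 10.7 + (0.40)·(1.0/4.9)·(9.0 − (1.5)) = 10.7 + (0.081633)·(7.5) = 11.3122.

11.3122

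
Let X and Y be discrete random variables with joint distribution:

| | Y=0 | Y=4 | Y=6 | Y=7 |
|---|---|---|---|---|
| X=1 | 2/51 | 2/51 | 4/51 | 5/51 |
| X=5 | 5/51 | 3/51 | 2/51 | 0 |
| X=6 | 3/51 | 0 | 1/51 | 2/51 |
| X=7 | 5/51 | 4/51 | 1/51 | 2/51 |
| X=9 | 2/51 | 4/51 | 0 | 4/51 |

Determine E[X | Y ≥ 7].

P(Y ≥ 7) = 13/51.
Σ X·P over the event = 1·(5/51) + 6·(2/51) + 7·(2/51) + 9·(4/51) = 67/51.
E[X | Y ≥ 7] = (67/51) / (13/51) = 67/13.

67/13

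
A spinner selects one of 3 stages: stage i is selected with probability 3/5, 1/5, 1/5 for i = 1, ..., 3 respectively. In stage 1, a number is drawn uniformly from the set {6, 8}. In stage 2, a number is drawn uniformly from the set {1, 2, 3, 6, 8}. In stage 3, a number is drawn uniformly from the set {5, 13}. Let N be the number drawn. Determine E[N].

34/5

E[N | stage 1] = (6+8)/2 = 7.
E[N | stage 2] = (1+2+3+6+8)/5 = 4.
E[N | stage 3] = (5+13)/2 = 9.
By the law of total expectation,
E[N] = (3/5)·(7) + (1/5)·(4) + (1/5)·(9) = 34/5.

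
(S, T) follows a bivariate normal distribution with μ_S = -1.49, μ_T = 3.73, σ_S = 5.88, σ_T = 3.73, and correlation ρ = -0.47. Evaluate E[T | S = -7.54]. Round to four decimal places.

For a bivariate normal, E[T | S=x] = μ_T + ρ·(σ_T/σ_S)·(x − μ_S).
E[T | S=-7.54] = 3.73 + (-0.47)·(3.73/5.88)·(-7.54 − (-1.49)) = 3.73 + (-0.29815)·(-6.05) = 5.5338.

5.5338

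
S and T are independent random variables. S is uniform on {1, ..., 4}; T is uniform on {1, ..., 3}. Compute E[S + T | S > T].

5

Outcomes with S > T: (2,1), (3,1), (3,2), (4,1), (4,2), (4,3), each with probability 1/12.
E[S + T | S > T] = (3 + 4 + 5 + 5 + 6 + 7) / 6 = 5.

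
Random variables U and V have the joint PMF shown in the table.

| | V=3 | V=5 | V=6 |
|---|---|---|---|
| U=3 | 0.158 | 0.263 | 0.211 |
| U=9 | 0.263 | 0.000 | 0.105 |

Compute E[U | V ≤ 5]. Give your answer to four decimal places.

P(V ≤ 5) = 0.684.
Σ U·P over the event = 3·(0.158) + 3·(0.263) + 9·(0.263) = 3.630.
E[U | V ≤ 5] = (3.630) / (0.684) = 5.3070.

5.3070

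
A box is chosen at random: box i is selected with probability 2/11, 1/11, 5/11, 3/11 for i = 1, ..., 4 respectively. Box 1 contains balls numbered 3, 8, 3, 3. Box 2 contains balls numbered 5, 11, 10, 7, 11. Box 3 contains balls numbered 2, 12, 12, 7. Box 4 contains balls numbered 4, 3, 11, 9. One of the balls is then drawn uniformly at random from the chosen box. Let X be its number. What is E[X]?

394/55

E[X | box 1] = (3+8+3+3)/4 = 17/4.
E[X | box 2] = (5+11+10+7+11)/5 = 44/5.
E[X | box 3] = (2+12+12+7)/4 = 33/4.
E[X | box 4] = (4+3+11+9)/4 = 27/4.
By the law of total expectation,
E[X] = (2/11)·(17/4) + (1/11)·(44/5) + (5/11)·(33/4) + (3/11)·(27/4) = 394/55.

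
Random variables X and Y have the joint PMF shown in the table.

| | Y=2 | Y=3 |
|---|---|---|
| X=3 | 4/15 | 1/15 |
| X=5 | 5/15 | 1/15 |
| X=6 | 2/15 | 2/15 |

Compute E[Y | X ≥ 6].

P(X ≥ 6) = 4/15.
Σ Y·P over the event = 2·(2/15) + 3·(2/15) = 2/3.
E[Y | X ≥ 6] = (2/3) / (4/15) = 5/2.

5/2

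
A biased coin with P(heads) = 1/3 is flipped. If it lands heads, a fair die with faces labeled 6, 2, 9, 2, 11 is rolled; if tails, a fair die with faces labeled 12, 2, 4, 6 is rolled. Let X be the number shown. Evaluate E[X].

6

E[X | heads] = (6+2+9+2+11)/5 = 6.
E[X | tails] = (12+2+4+6)/4 = 6.
E[X] = (1/3)·(6) + (2/3)·(6) = 6.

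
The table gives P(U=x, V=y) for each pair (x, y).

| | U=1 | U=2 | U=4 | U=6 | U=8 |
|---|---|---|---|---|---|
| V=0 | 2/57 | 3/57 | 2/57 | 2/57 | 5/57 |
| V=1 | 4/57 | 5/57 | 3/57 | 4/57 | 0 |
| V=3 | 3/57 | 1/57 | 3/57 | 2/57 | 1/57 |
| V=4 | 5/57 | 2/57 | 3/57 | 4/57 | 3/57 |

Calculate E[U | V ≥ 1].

156/43

P(V ≥ 1) = 43/57.
Summing U·P(U=x,V=y) over the conditioning event gives 52/19.
E[U | V ≥ 1] = (52/19) / (43/57) = 156/43.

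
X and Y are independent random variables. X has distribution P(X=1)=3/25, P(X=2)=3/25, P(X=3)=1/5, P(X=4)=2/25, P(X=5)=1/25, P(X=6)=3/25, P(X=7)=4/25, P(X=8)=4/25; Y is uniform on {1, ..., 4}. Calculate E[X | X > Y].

392/67

P(X > Y) = 67/100.
Summing X·P(x,y) over outcomes with X > Y gives 98/25.
E[X | X > Y] = (98/25) / (67/100) = 392/67.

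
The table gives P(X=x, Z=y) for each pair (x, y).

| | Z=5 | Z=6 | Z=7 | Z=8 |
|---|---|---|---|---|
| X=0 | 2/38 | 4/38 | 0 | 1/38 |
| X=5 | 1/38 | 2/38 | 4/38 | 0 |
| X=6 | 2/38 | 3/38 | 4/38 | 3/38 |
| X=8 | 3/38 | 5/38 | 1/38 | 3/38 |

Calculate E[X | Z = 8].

6

P(Z = 8) = 7/38.
Σ X·P over the event = 0·(1/38) + 6·(3/38) + 8·(3/38) = 21/19.
E[X | Z = 8] = (21/19) / (7/38) = 6.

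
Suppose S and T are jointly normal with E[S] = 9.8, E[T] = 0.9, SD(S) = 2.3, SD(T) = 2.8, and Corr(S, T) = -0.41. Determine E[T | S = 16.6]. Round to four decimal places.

The regression of T on S has slope ρ·σ_T/σ_S and passes through (μ_S, μ_T).
E[T | S=16.6] = 0.9 + (-0.41)·(2.8/2.3)·(16.6 − (9.8)) = 0.9 + (-0.49913)·(6.8) = -2.4941.

-2.4941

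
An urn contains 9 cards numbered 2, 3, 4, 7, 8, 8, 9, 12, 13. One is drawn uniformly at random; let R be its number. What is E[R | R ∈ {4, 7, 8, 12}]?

39/5

P(R ∈ {4, 7, 8, 12}) = 5/9.
Σ over the event: 4·1/9 + 7·1/9 + 8·2/9 + 12·1/9 = 13/3.
E[R | R ∈ {4, 7, 8, 12}] = (13/3) / (5/9) = 39/5.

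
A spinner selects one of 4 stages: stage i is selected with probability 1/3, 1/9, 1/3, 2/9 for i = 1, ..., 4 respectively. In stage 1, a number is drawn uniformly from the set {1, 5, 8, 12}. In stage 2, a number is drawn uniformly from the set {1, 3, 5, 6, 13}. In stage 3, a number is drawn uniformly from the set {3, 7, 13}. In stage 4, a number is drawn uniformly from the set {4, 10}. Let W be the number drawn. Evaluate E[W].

E[W | stage 1] = (1+5+8+12)/4 = 13/2.
E[W | stage 2] = (1+3+5+6+13)/5 = 28/5.
E[W | stage 3] = (3+7+13)/3 = 23/3.
E[W | stage 4] = (4+10)/2 = 7.
By the law of total expectation,
E[W] = (1/3)·(13/2) + (1/9)·(28/5) + (1/3)·(23/3) + (2/9)·(7) = 69/10.

69/10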